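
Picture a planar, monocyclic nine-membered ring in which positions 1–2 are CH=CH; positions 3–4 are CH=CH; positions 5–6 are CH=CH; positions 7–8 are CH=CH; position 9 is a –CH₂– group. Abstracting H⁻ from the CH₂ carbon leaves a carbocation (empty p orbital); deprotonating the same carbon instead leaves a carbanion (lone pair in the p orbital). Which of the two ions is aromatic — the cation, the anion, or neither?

In either ion the ring is fully conjugated: every atom, including the new sp² carbon, supplies a p orbital.
Cation: 4 × 2 + 0 = 8 π electrons → 4(2), antiaromatic.
Anion: 4 × 2 + 2 = 10 π electrons → 4(2)+2, aromatic.

The anion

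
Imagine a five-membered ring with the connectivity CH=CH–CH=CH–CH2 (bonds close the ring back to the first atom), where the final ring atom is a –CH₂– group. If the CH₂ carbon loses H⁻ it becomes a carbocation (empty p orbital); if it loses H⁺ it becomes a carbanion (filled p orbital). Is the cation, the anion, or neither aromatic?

The anion

Both ions have a continuous loop of p orbitals — each ring atom is sp².
Cation: 2 × 2 + 0 = 4 π electrons → 4(1), antiaromatic.
Anion: 2 × 2 + 2 = 6 π electrons → 4(1)+2, aromatic.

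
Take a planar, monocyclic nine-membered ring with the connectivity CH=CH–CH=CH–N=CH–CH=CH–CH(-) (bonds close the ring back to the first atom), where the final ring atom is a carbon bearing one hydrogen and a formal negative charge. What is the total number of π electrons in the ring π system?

10

The p orbitals form a continuous loop: each doubly-bonded ring atom is sp² with one p-orbital electron; the doubly-bonded nitrogens are pyridine-type — their lone pairs lie in the ring plane, leaving one electron in the p orbital; the carbanion's lone pair occupies the p orbital. The ring is fully conjugated.
π-electron count: 4 × 2 = 8 from the double-bond units + 2 from the CH(-) atom = 10.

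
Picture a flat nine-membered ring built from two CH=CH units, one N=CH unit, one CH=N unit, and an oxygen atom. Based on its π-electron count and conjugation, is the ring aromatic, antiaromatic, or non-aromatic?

Every ring atom contributes a p orbital perpendicular to the ring (each doubly-bonded ring atom is sp² with one p-orbital electron; each =N– nitrogen is pyridine-type (lone pair in the sp² plane, one electron in the p orbital); the oxygen donates one lone pair from its p orbital), so the π system is cyclic and fully conjugated.
π-electron count: 4 × 2 = 8 from the double-bond units + 2 from the O atom = 10.
With 10 π electrons (n = 2), the Hückel 4n+2 condition holds.

Aromatic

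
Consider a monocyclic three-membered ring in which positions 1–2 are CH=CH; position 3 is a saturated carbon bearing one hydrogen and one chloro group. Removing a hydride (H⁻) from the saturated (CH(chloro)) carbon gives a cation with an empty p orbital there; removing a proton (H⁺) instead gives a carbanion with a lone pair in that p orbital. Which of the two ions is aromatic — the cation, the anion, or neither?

In either ion the ring is fully conjugated: every atom, including the new sp² carbon, supplies a p orbital.
Cation: 1 × 2 + 0 = 2 π electrons → 4(0)+2, aromatic.
Anion: 1 × 2 + 2 = 4 π electrons → 4(1), antiaromatic.

The cation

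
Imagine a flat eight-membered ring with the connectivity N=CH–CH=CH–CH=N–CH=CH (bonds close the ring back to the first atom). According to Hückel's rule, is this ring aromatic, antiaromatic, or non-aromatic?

All ring atoms are sp² and supply a p orbital to the ring (every atom in a ring double bond is sp² and brings one electron to the p orbital; the doubly-bonded nitrogens are pyridine-type — their lone pairs lie in the ring plane, leaving one electron in the p orbital); the conjugation is uninterrupted.
Tallying contributions gives 4 × 2 = 8 from the 4 double-bond units.
A 4n π count (8, n = 2) in a planar conjugated ring means antiaromatic.

Antiaromatic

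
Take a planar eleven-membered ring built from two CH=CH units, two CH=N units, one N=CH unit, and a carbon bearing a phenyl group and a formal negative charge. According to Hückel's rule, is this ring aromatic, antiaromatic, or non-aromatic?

All ring atoms are sp² and supply a p orbital to the ring (every atom in a ring double bond is sp² and brings one electron to the p orbital; each sp² =N– keeps its lone pair in-plane and puts one electron into the π system; the carbanion's lone pair occupies the p orbital); the conjugation is uninterrupted.
Counting π electrons: 5 × 2 = 10 from the double-bond units + 2 from the C(phenyl)(-) atom = 12.
With 12 = 4·3 π electrons, Hückel's rule classifies the planar ring as antiaromatic.

Antiaromatic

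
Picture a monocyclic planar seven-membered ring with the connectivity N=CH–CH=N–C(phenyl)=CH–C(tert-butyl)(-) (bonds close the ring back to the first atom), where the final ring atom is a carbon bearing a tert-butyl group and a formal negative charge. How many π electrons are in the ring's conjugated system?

The p orbitals form a continuous loop: each doubly-bonded ring atom is sp² with one p-orbital electron; each sp² =N– keeps its lone pair in-plane and puts one electron into the π system; the carbanion's lone pair occupies the p orbital. The ring is fully conjugated.
π-electron count: 3 × 2 = 6 from the double-bond units + 2 from the C(tert-butyl)(-) atom = 8.

8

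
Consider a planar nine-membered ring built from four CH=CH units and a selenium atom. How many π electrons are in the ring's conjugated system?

10

Check conjugation: every atom in a ring double bond is sp² and brings one electron to the p orbital; the selenium donates one lone pair from its p orbital — every position has a p orbital, so the cyclic π system is continuous.
Tallying contributions gives 4 × 2 = 8 from the double-bond units + 2 from the Se atom = 10.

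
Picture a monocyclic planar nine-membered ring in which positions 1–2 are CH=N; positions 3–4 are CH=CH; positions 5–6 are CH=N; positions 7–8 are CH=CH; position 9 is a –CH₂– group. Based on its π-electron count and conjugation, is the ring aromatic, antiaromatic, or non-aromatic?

The CH2 position has four σ bonds — the tetrahedral CH₂ carbon is sp³ and has no p orbital in the ring π system — so the cyclic conjugation is interrupted.
Broken conjugation rules out both aromaticity and antiaromaticity.

Non-aromatic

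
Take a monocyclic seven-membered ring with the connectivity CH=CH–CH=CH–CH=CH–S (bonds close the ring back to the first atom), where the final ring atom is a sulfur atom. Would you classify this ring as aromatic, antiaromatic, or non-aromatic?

Antiaromatic

All ring atoms are sp² and supply a p orbital to the ring (each doubly-bonded ring atom is sp² with one p-orbital electron; the sulfur donates one lone pair from its p orbital); the conjugation is uninterrupted.
π-electron count: 3 × 2 = 6 from the double-bond units + 2 from the S atom = 8.
With 8 = 4·2 π electrons, Hückel's rule classifies the planar ring as antiaromatic.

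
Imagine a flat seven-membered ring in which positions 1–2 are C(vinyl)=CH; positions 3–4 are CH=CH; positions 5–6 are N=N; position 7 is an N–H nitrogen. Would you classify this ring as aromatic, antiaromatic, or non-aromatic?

Check conjugation: the double-bond atoms are sp², each contributing one p electron; the doubly-bonded nitrogens are pyridine-type — their lone pairs lie in the ring plane, leaving one electron in the p orbital; the pyrrole-type nitrogen donates its lone pair from the p orbital — every position has a p orbital, so the cyclic π system is continuous.
Adding the contributions, 3 × 2 = 6 from the double-bond units + 2 from the NH atom = 8.
8 is a 4n count (n = 2), so the planar conjugated ring is antiaromatic.

Antiaromatic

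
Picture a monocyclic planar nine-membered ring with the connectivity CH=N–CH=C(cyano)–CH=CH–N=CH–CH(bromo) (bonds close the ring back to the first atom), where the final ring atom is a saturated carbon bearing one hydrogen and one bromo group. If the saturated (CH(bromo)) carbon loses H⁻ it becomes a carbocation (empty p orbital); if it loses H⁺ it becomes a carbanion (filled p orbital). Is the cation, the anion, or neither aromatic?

Both ions have a continuous loop of p orbitals — each ring atom is sp².
Cation: 4 × 2 + 0 = 8 π electrons → 4(2), antiaromatic.
Anion: 4 × 2 + 2 = 10 π electrons → 4(2)+2, aromatic.

The anion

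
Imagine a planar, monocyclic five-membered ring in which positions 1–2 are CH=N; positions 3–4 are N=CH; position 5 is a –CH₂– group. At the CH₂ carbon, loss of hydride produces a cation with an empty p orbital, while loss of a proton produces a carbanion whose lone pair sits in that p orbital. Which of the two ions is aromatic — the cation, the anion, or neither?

Once that carbon is sp², every ring atom has a p orbital and both ions are fully conjugated.
Cation: 2 × 2 + 0 = 4 π electrons → 4(1), antiaromatic.
Anion: 2 × 2 + 2 = 6 π electrons → 4(1)+2, aromatic.

The anion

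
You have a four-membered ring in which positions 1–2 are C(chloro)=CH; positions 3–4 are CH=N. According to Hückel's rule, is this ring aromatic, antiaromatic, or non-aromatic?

Antiaromatic

The p orbitals form a continuous loop: each doubly-bonded ring atom is sp² with one p-orbital electron; each sp² =N– keeps its lone pair in-plane and puts one electron into the π system. The ring is fully conjugated.
Tallying contributions gives 2 × 2 = 4 from the 2 double-bond units.
4 is a 4n count (n = 1), so the planar conjugated ring is antiaromatic.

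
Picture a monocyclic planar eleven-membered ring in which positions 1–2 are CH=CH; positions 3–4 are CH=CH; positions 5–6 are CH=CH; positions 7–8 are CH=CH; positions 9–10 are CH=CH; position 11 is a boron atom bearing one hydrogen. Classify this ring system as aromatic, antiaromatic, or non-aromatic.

The p orbitals form a continuous loop: each doubly-bonded ring atom is sp² with one p-orbital electron; the boron has an empty p orbital. The ring is fully conjugated.
Counting π electrons: 5 × 2 = 10 from the double-bond units + 0 from the BH atom = 10.
10 = 4(2) + 2, which satisfies Hückel's 4n+2 rule.

Aromatic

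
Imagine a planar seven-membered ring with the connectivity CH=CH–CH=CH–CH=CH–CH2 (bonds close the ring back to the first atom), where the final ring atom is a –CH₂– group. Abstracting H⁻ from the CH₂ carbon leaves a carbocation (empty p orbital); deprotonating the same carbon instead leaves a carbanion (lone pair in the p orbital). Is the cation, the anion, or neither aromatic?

The cation

In either ion the ring is fully conjugated: every atom, including the new sp² carbon, supplies a p orbital.
Cation: 3 × 2 + 0 = 6 π electrons → 4(1)+2, aromatic.
Anion: 3 × 2 + 2 = 8 π electrons → 4(2), antiaromatic.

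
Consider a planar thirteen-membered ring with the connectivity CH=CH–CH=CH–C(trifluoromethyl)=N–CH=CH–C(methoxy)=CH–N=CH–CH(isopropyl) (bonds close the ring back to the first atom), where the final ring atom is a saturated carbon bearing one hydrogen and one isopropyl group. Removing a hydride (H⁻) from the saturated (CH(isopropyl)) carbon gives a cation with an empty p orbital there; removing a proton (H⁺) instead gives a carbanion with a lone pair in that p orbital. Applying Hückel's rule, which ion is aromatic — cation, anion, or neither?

Both ions have a continuous loop of p orbitals — each ring atom is sp².
Cation: 6 × 2 + 0 = 12 π electrons → 4(3), antiaromatic.
Anion: 6 × 2 + 2 = 14 π electrons → 4(3)+2, aromatic.

The anion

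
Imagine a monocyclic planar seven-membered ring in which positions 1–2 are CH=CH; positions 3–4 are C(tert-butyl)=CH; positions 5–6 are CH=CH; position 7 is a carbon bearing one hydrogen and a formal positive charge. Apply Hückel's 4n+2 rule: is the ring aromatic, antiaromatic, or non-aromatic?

Aromatic

Check conjugation: every atom in a ring double bond is sp² and brings one electron to the p orbital; the carbocation has an empty p orbital — every position has a p orbital, so the cyclic π system is continuous.
Tallying contributions gives 3 × 2 = 6 from the double-bond units + 0 from the CH(+) atom = 6.
With 6 π electrons (n = 1), the Hückel 4n+2 condition holds.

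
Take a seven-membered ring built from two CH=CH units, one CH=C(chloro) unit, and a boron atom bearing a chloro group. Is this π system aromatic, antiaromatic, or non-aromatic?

Aromatic

The p orbitals form a continuous loop: every atom in a ring double bond is sp² and brings one electron to the p orbital; the boron has an empty p orbital. The ring is fully conjugated.
Counting π electrons: 3 × 2 = 6 from the double-bond units + 0 from the B(chloro) atom = 6.
With 6 π electrons (n = 1), the Hückel 4n+2 condition holds.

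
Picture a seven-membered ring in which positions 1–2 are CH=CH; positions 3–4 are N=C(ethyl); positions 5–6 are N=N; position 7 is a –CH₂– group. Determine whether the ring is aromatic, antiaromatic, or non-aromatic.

Non-aromatic

At the CH2 position, the tetrahedral CH₂ carbon is sp³ and has no p orbital in the ring π system; the ring's p-orbital overlap is broken there.
Hückel's rule only applies to fully conjugated rings, so this one is simply non-aromatic.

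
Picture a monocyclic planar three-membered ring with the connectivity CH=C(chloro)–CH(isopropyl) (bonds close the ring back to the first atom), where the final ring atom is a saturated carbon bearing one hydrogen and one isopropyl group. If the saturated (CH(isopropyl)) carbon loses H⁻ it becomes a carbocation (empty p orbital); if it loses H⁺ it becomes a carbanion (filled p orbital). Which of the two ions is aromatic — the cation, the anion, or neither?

The cation

In both ions every ring atom is sp² and contributes a p orbital, so both rings are fully conjugated.
Cation: 1 × 2 + 0 = 2 π electrons → 4(0)+2, aromatic.
Anion: 1 × 2 + 2 = 4 π electrons → 4(1), antiaromatic.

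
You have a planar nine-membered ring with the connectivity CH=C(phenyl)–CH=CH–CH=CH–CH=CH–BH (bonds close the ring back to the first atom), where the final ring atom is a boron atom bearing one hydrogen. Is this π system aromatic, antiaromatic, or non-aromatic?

All ring atoms are sp² and supply a p orbital to the ring (the double-bond atoms are sp², each contributing one p electron; the boron has an empty p orbital); the conjugation is uninterrupted.
Counting π electrons: 4 × 2 = 8 from the double-bond units + 0 from the BH atom = 8.
8 = 4(2); a planar, fully conjugated 4n system is antiaromatic.

Antiaromatic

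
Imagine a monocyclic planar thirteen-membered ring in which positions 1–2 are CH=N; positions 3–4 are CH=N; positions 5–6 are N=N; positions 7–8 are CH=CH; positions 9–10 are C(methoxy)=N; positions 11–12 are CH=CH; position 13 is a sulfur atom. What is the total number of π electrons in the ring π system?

14

All ring atoms are sp² and supply a p orbital to the ring (every atom in a ring double bond is sp² and brings one electron to the p orbital; each sp² =N– keeps its lone pair in-plane and puts one electron into the π system; the sulfur donates one lone pair from its p orbital); the conjugation is uninterrupted.
Tallying contributions gives 6 × 2 = 12 from the double-bond units + 2 from the S atom = 14.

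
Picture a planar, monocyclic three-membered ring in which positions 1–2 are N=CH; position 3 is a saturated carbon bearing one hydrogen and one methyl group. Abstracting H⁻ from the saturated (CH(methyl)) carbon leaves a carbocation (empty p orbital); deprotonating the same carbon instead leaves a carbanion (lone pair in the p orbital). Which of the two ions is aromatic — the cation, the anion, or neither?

The cation

In either ion the ring is fully conjugated: every atom, including the new sp² carbon, supplies a p orbital.
Cation: 1 × 2 + 0 = 2 π electrons → 4(0)+2, aromatic.
Anion: 1 × 2 + 2 = 4 π electrons → 4(1), antiaromatic.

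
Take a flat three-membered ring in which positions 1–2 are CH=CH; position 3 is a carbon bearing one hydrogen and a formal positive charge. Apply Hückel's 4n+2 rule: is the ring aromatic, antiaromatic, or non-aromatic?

Aromatic

All ring atoms are sp² and supply a p orbital to the ring (every atom in a ring double bond is sp² and brings one electron to the p orbital; the carbocation has an empty p orbital); the conjugation is uninterrupted.
Tallying contributions gives 1 × 2 = 2 from the double-bond unit + 0 from the CH(+) atom = 2.
With 2 π electrons (n = 0), the Hückel 4n+2 condition holds.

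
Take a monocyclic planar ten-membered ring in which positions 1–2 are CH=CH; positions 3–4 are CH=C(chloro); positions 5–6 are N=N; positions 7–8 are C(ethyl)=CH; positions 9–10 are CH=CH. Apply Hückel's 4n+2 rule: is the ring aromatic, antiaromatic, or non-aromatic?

Aromatic

Every ring atom contributes a p orbital perpendicular to the ring (the double-bond atoms are sp², each contributing one p electron; each sp² =N– keeps its lone pair in-plane and puts one electron into the π system), so the π system is cyclic and fully conjugated.
Adding the contributions, 5 × 2 = 10 from the 5 double-bond units.
10 = 4(2) + 2, which satisfies Hückel's 4n+2 rule.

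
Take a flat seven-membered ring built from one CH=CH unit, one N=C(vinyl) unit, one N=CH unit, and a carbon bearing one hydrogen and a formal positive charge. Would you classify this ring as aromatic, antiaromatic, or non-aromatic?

Aromatic

Check conjugation: the double-bond atoms are sp², each contributing one p electron; each =N– nitrogen is pyridine-type (lone pair in the sp² plane, one electron in the p orbital); the carbocation has an empty p orbital — every position has a p orbital, so the cyclic π system is continuous.
π-electron count: 3 × 2 = 6 from the double-bond units + 0 from the CH(+) atom = 6.
6 = 4(1) + 2, which satisfies Hückel's 4n+2 rule.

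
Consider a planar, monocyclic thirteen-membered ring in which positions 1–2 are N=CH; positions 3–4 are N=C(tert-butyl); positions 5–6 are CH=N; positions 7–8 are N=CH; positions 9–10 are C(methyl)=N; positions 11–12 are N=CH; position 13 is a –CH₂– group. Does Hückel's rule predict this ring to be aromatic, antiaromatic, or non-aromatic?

Because the tetrahedral CH₂ carbon is sp³ and has no p orbital in the ring π system at the CH2 position, the π system cannot extend all the way around the ring.
A ring that is not fully conjugated cannot be aromatic or antiaromatic regardless of its π-electron count.

Non-aromatic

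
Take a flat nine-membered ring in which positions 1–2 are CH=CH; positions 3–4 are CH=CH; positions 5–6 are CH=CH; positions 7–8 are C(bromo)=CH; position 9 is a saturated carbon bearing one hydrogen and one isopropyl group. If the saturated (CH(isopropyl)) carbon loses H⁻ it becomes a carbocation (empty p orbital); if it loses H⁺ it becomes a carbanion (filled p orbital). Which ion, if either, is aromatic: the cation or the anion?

The anion

In both ions every ring atom is sp² and contributes a p orbital, so both rings are fully conjugated.
Cation: 4 × 2 + 0 = 8 π electrons → 4(2), antiaromatic.
Anion: 4 × 2 + 2 = 10 π electrons → 4(2)+2, aromatic.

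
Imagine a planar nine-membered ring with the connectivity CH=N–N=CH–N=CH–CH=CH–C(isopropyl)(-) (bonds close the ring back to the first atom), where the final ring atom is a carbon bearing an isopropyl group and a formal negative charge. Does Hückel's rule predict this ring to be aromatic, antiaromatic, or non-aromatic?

Aromatic

All ring atoms are sp² and supply a p orbital to the ring (every atom in a ring double bond is sp² and brings one electron to the p orbital; each =N– nitrogen is pyridine-type (lone pair in the sp² plane, one electron in the p orbital); the carbanion's lone pair occupies the p orbital); the conjugation is uninterrupted.
π-electron count: 4 × 2 = 8 from the double-bond units + 2 from the C(isopropyl)(-) atom = 10.
10 = 4(2) + 2, which satisfies Hückel's 4n+2 rule.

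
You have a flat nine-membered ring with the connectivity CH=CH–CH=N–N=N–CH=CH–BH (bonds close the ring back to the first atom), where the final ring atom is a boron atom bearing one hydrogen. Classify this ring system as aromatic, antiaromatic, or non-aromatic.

Antiaromatic

All ring atoms are sp² and supply a p orbital to the ring (each doubly-bonded ring atom is sp² with one p-orbital electron; each sp² =N– keeps its lone pair in-plane and puts one electron into the π system; the boron has an empty p orbital); the conjugation is uninterrupted.
Tallying contributions gives 4 × 2 = 8 from the double-bond units + 0 from the BH atom = 8.
8 is a 4n count (n = 2), so the planar conjugated ring is antiaromatic.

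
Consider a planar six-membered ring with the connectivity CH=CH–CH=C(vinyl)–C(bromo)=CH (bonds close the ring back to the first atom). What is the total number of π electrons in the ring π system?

6

Check conjugation: every atom in a ring double bond is sp² and brings one electron to the p orbital — every position has a p orbital, so the cyclic π system is continuous.
Tallying contributions gives 3 × 2 = 6 from the 3 double-bond units.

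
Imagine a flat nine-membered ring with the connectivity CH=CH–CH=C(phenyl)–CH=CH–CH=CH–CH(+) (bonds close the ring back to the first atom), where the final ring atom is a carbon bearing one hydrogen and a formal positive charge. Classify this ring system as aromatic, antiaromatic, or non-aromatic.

All ring atoms are sp² and supply a p orbital to the ring (every atom in a ring double bond is sp² and brings one electron to the p orbital; the carbocation has an empty p orbital); the conjugation is uninterrupted.
Counting π electrons: 4 × 2 = 8 from the double-bond units + 0 from the CH(+) atom = 8.
A 4n π count (8, n = 2) in a planar conjugated ring means antiaromatic.

Antiaromatic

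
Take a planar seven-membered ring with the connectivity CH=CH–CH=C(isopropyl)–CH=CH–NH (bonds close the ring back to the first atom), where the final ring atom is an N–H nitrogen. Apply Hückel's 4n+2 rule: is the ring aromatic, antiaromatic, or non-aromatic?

The p orbitals form a continuous loop: each doubly-bonded ring atom is sp² with one p-orbital electron; the pyrrole-type nitrogen donates its lone pair from the p orbital. The ring is fully conjugated.
Adding the contributions, 3 × 2 = 6 from the double-bond units + 2 from the NH atom = 8.
With 8 = 4·2 π electrons, Hückel's rule classifies the planar ring as antiaromatic.

Antiaromatic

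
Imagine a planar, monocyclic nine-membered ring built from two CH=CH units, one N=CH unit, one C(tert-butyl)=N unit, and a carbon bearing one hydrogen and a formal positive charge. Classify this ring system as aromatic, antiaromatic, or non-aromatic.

Antiaromatic

All ring atoms are sp² and supply a p orbital to the ring (the double-bond atoms are sp², each contributing one p electron; each =N– nitrogen is pyridine-type (lone pair in the sp² plane, one electron in the p orbital); the carbocation has an empty p orbital); the conjugation is uninterrupted.
Adding the contributions, 4 × 2 = 8 from the double-bond units + 0 from the CH(+) atom = 8.
With 8 = 4·2 π electrons, Hückel's rule classifies the planar ring as antiaromatic.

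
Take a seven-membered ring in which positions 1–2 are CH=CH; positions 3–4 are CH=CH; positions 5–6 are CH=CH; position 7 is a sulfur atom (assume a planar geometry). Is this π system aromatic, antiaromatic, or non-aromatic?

All ring atoms are sp² and supply a p orbital to the ring (each doubly-bonded ring atom is sp² with one p-orbital electron; the sulfur donates one lone pair from its p orbital); the conjugation is uninterrupted.
Counting π electrons: 3 × 2 = 6 from the double-bond units + 2 from the S atom = 8.
A 4n π count (8, n = 2) in a planar conjugated ring means antiaromatic.

Antiaromatic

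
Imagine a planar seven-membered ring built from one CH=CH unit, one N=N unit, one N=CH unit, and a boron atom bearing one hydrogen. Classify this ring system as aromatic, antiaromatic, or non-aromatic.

Every ring atom contributes a p orbital perpendicular to the ring (each doubly-bonded ring atom is sp² with one p-orbital electron; each =N– nitrogen is pyridine-type (lone pair in the sp² plane, one electron in the p orbital); the boron has an empty p orbital), so the π system is cyclic and fully conjugated.
Counting π electrons: 3 × 2 = 6 from the double-bond units + 0 from the BH atom = 6.
6 = 4(1) + 2, which satisfies Hückel's 4n+2 rule.

Aromatic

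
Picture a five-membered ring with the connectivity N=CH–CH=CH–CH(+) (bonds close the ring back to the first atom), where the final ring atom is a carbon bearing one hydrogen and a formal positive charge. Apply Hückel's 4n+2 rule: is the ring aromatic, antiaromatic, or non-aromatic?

Antiaromatic

The p orbitals form a continuous loop: each doubly-bonded ring atom is sp² with one p-orbital electron; each =N– nitrogen is pyridine-type (lone pair in the sp² plane, one electron in the p orbital); the carbocation has an empty p orbital. The ring is fully conjugated.
π-electron count: 2 × 2 = 4 from the double-bond units + 0 from the CH(+) atom = 4.
4 is a 4n count (n = 1), so the planar conjugated ring is antiaromatic.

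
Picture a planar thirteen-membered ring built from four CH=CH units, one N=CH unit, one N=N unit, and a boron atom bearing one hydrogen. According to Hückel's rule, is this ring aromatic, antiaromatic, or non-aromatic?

Antiaromatic

All ring atoms are sp² and supply a p orbital to the ring (the double-bond atoms are sp², each contributing one p electron; the doubly-bonded nitrogens are pyridine-type — their lone pairs lie in the ring plane, leaving one electron in the p orbital; the boron has an empty p orbital); the conjugation is uninterrupted.
Counting π electrons: 6 × 2 = 12 from the double-bond units + 0 from the BH atom = 12.
A 4n π count (12, n = 3) in a planar conjugated ring means antiaromatic.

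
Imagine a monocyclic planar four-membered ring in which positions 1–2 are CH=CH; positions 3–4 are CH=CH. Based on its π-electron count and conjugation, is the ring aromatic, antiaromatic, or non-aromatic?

Antiaromatic

Check conjugation: the double-bond atoms are sp², each contributing one p electron — every position has a p orbital, so the cyclic π system is continuous.
Tallying contributions gives 2 × 2 = 4 from the 2 double-bond units.
A 4n π count (4, n = 1) in a planar conjugated ring means antiaromatic.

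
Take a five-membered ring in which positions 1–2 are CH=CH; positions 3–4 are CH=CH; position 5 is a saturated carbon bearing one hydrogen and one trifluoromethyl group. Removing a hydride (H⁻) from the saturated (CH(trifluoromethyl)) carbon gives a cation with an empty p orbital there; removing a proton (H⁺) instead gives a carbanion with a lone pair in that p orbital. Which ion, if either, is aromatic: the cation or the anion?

The anion

Both ions have a continuous loop of p orbitals — each ring atom is sp².
Cation: 2 × 2 + 0 = 4 π electrons → 4(1), antiaromatic.
Anion: 2 × 2 + 2 = 6 π electrons → 4(1)+2, aromatic.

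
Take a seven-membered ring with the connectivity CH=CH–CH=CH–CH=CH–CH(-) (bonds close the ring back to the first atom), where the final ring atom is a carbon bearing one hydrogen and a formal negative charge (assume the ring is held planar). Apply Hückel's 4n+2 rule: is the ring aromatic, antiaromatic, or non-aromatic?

Every ring atom contributes a p orbital perpendicular to the ring (each doubly-bonded ring atom is sp² with one p-orbital electron; the carbanion's lone pair occupies the p orbital), so the π system is cyclic and fully conjugated.
π-electron count: 3 × 2 = 6 from the double-bond units + 2 from the CH(-) atom = 8.
8 = 4(2); a planar, fully conjugated 4n system is antiaromatic.

Antiaromatic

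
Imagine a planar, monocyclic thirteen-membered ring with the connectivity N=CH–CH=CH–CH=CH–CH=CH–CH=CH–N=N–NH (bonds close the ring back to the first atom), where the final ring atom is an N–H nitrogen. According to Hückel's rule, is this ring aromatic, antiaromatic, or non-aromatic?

Aromatic

Check conjugation: every atom in a ring double bond is sp² and brings one electron to the p orbital; each sp² =N– keeps its lone pair in-plane and puts one electron into the π system; the pyrrole-type nitrogen donates its lone pair from the p orbital — every position has a p orbital, so the cyclic π system is continuous.
Tallying contributions gives 6 × 2 = 12 from the double-bond units + 2 from the NH atom = 14.
That gives a 4n+2 count (14, n = 3).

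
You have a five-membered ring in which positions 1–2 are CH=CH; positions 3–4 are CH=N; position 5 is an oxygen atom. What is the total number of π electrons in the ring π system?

6

All ring atoms are sp² and supply a p orbital to the ring (the double-bond atoms are sp², each contributing one p electron; each =N– nitrogen is pyridine-type (lone pair in the sp² plane, one electron in the p orbital); the oxygen donates one lone pair from its p orbital); the conjugation is uninterrupted.
Counting π electrons: 2 × 2 = 4 from the double-bond units + 2 from the O atom = 6.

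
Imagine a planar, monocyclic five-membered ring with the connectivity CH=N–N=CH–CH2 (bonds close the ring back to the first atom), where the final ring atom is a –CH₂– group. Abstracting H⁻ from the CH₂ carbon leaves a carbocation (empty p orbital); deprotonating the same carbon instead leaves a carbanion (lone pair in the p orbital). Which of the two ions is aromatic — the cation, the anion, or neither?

In either ion the ring is fully conjugated: every atom, including the new sp² carbon, supplies a p orbital.
Cation: 2 × 2 + 0 = 4 π electrons → 4(1), antiaromatic.
Anion: 2 × 2 + 2 = 6 π electrons → 4(1)+2, aromatic.

The anion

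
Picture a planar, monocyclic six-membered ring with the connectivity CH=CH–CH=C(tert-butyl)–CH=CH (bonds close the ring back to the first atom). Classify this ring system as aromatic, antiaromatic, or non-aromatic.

Check conjugation: each doubly-bonded ring atom is sp² with one p-orbital electron — every position has a p orbital, so the cyclic π system is continuous.
Tallying contributions gives 3 × 2 = 6 from the 3 double-bond units.
With 6 π electrons (n = 1), the Hückel 4n+2 condition holds.

Aromatic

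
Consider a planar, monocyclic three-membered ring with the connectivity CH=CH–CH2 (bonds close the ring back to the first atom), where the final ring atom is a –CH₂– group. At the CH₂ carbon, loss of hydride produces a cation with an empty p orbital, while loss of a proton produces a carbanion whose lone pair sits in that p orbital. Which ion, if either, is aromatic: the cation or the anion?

The cation

Both ions have a continuous loop of p orbitals — each ring atom is sp².
Cation: 1 × 2 + 0 = 2 π electrons → 4(0)+2, aromatic.
Anion: 1 × 2 + 2 = 4 π electrons → 4(1), antiaromatic.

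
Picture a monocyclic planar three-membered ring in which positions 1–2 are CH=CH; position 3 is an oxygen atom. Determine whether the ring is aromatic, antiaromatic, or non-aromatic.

Check conjugation: each doubly-bonded ring atom is sp² with one p-orbital electron; the oxygen donates one lone pair from its p orbital — every position has a p orbital, so the cyclic π system is continuous.
Adding the contributions, 1 × 2 = 2 from the double-bond unit + 2 from the O atom = 4.
4 is a 4n count (n = 1), so the planar conjugated ring is antiaromatic.
This is oxirene.

Antiaromatic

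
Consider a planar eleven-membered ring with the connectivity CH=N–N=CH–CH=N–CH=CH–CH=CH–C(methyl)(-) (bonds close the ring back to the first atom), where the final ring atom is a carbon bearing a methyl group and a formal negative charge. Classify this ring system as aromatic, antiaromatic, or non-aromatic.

Antiaromatic

Check conjugation: each doubly-bonded ring atom is sp² with one p-orbital electron; the doubly-bonded nitrogens are pyridine-type — their lone pairs lie in the ring plane, leaving one electron in the p orbital; the carbanion's lone pair occupies the p orbital — every position has a p orbital, so the cyclic π system is continuous.
Adding the contributions, 5 × 2 = 10 from the double-bond units + 2 from the C(methyl)(-) atom = 12.
With 12 = 4·3 π electrons, Hückel's rule classifies the planar ring as antiaromatic.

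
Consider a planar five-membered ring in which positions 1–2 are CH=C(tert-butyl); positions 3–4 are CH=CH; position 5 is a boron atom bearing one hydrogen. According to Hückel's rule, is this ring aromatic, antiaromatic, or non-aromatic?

Check conjugation: each doubly-bonded ring atom is sp² with one p-orbital electron; the boron has an empty p orbital — every position has a p orbital, so the cyclic π system is continuous.
π-electron count: 2 × 2 = 4 from the double-bond units + 0 from the BH atom = 4.
With 4 = 4·1 π electrons, Hückel's rule classifies the planar ring as antiaromatic.

Antiaromatic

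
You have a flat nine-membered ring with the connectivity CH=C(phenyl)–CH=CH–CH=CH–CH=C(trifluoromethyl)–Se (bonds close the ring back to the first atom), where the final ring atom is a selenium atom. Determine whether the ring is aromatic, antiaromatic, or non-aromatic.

Aromatic

All ring atoms are sp² and supply a p orbital to the ring (each doubly-bonded ring atom is sp² with one p-orbital electron; the selenium donates one lone pair from its p orbital); the conjugation is uninterrupted.
Adding the contributions, 4 × 2 = 8 from the double-bond units + 2 from the Se atom = 10.
With 10 π electrons (n = 2), the Hückel 4n+2 condition holds.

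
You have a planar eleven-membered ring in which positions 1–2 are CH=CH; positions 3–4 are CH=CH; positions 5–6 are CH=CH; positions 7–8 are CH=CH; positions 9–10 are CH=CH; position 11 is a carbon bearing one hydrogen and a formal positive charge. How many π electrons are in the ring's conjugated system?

10

All ring atoms are sp² and supply a p orbital to the ring (every atom in a ring double bond is sp² and brings one electron to the p orbital; the carbocation has an empty p orbital); the conjugation is uninterrupted.
Counting π electrons: 5 × 2 = 10 from the double-bond units + 0 from the CH(+) atom = 10.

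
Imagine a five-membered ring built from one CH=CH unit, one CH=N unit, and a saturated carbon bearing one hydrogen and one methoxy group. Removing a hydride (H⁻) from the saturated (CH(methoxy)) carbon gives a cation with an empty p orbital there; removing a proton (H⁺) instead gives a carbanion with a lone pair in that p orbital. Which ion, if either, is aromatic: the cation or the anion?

Both ions have a continuous loop of p orbitals — each ring atom is sp².
Cation: 2 × 2 + 0 = 4 π electrons → 4(1), antiaromatic.
Anion: 2 × 2 + 2 = 6 π electrons → 4(1)+2, aromatic.

The anion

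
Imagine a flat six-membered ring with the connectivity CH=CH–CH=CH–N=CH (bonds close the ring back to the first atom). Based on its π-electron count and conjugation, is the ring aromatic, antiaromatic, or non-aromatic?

Every ring atom contributes a p orbital perpendicular to the ring (the double-bond atoms are sp², each contributing one p electron; the doubly-bonded nitrogens are pyridine-type — their lone pairs lie in the ring plane, leaving one electron in the p orbital), so the π system is cyclic and fully conjugated.
Counting π electrons: 3 × 2 = 6 from the 3 double-bond units.
Since 6 = 4·1 + 2, the ring meets the 4n+2 criterion.

Aromatic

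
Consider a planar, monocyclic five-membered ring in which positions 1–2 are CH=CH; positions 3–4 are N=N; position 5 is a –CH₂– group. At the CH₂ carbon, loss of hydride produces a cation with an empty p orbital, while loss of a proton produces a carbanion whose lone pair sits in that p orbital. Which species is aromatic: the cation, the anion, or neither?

The anion

Both ions have a continuous loop of p orbitals — each ring atom is sp².
Cation: 2 × 2 + 0 = 4 π electrons → 4(1), antiaromatic.
Anion: 2 × 2 + 2 = 6 π electrons → 4(1)+2, aromatic.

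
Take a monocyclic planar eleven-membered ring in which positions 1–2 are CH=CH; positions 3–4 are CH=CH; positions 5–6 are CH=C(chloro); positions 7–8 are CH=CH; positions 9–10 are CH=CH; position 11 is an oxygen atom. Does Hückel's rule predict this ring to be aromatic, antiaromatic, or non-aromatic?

Antiaromatic

The p orbitals form a continuous loop: every atom in a ring double bond is sp² and brings one electron to the p orbital; the oxygen donates one lone pair from its p orbital. The ring is fully conjugated.
Tallying contributions gives 5 × 2 = 10 from the double-bond units + 2 from the O atom = 12.
12 = 4(3); a planar, fully conjugated 4n system is antiaromatic.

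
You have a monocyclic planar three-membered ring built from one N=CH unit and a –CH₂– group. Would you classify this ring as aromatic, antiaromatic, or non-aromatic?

Because the tetrahedral CH₂ carbon is sp³ and has no p orbital in the ring π system at the CH2 position, the π system cannot extend all the way around the ring.
Without a continuous loop of overlapping p orbitals the Hückel electron count never comes into play.

Non-aromatic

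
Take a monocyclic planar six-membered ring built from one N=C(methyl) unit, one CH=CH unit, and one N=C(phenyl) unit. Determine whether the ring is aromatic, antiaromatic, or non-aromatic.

All ring atoms are sp² and supply a p orbital to the ring (every atom in a ring double bond is sp² and brings one electron to the p orbital; each sp² =N– keeps its lone pair in-plane and puts one electron into the π system); the conjugation is uninterrupted.
Tallying contributions gives 3 × 2 = 6 from the 3 double-bond units.
6 = 4(1) + 2, which satisfies Hückel's 4n+2 rule.

Aromatic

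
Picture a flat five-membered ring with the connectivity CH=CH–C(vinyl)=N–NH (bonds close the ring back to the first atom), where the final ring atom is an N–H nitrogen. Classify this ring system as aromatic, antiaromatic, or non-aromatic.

Aromatic

Every ring atom contributes a p orbital perpendicular to the ring (the double-bond atoms are sp², each contributing one p electron; each =N– nitrogen is pyridine-type (lone pair in the sp² plane, one electron in the p orbital); the pyrrole-type nitrogen donates its lone pair from the p orbital), so the π system is cyclic and fully conjugated.
π-electron count: 2 × 2 = 4 from the double-bond units + 2 from the NH atom = 6.
Since 6 = 4·1 + 2, the ring meets the 4n+2 criterion.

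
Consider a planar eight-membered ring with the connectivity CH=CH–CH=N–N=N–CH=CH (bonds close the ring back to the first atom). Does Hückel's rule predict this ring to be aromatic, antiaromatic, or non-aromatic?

Antiaromatic

The p orbitals form a continuous loop: every atom in a ring double bond is sp² and brings one electron to the p orbital; each =N– nitrogen is pyridine-type (lone pair in the sp² plane, one electron in the p orbital). The ring is fully conjugated.
Counting π electrons: 4 × 2 = 8 from the 4 double-bond units.
8 is a 4n count (n = 2), so the planar conjugated ring is antiaromatic.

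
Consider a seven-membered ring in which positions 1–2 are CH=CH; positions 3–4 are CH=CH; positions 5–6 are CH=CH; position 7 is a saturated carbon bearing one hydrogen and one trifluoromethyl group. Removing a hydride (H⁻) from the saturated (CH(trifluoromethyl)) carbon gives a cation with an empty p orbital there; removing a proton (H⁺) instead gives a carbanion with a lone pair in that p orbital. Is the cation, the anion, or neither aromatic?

Both ions have a continuous loop of p orbitals — each ring atom is sp².
Cation: 3 × 2 + 0 = 6 π electrons → 4(1)+2, aromatic.
Anion: 3 × 2 + 2 = 8 π electrons → 4(2), antiaromatic.

The cation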